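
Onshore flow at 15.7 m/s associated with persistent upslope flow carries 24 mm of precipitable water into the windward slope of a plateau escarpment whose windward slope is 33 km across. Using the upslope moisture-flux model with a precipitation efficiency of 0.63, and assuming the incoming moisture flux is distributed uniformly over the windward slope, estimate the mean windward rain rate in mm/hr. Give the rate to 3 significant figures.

R ≈ 25.9 mm/hr

Incoming column moisture flux per unit ridge length: F = V × PW = 15.7 × 24 = 376.8 mm·m/s.
Spread over the 33 km slope with efficiency ε = 0.63: R = ε·F/W = 0.63 × 376.8 / 33000 m = 7.193e-03 mm/s.
R = 7.193e-03 × 3600 = 25.9 mm/hr.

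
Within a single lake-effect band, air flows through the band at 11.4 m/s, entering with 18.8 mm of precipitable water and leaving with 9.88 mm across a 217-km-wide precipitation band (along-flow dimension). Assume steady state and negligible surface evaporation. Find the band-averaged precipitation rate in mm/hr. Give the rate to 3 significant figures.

Column moisture flux per unit crosswind length is F = V × PW.
Inflow: F_in = 11.4 × 18.8 = 214.32 mm·m/s
Outflow: F_out = 11.4 × 9.88 = 112.632 mm·m/s
Steady-state rate R = (F_in − F_out)/L = (214.32 − 112.632) / 217000 m = 4.686e-04 mm/s.
R = 4.686e-04 × 3600 = 1.69 mm/hr.

R ≈ 1.69 mm/hr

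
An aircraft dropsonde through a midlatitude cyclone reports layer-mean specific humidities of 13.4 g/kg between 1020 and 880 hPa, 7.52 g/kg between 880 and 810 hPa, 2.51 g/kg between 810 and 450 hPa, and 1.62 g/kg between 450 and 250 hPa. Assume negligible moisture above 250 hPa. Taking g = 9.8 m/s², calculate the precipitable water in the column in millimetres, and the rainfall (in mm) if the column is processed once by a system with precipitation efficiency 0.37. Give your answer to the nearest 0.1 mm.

Precipitable water is the column-integrated vapour mass per unit area: PW = (1/g) Σ q̄ Δp, with q in kg/kg and Δp in Pa (1 kg/m² of water = 1 mm).
Layer 1020–880 hPa: Δp = 140 hPa = 14000 Pa, q̄ = 0.0134 kg/kg → 0.0134 × 14000 / 9.8 = 19.14 mm
Layer 880–810 hPa: Δp = 70 hPa = 7000 Pa, q̄ = 0.00752 kg/kg → 0.00752 × 7000 / 9.8 = 5.37 mm
Layer 810–450 hPa: Δp = 360 hPa = 36000 Pa, q̄ = 0.00251 kg/kg → 0.00251 × 36000 / 9.8 = 9.22 mm
Layer 450–250 hPa: Δp = 200 hPa = 20000 Pa, q̄ = 0.00162 kg/kg → 0.00162 × 20000 / 9.8 = 3.31 mm
PW = 19.14 + 5.37 + 9.22 + 3.31 = 37.04 ≈ 37.0 mm.
Rainfall = ε × PW = 0.37 × 37.0 = 13.7 mm.

PW ≈ 37.0 mm; rainfall ≈ 13.7 mm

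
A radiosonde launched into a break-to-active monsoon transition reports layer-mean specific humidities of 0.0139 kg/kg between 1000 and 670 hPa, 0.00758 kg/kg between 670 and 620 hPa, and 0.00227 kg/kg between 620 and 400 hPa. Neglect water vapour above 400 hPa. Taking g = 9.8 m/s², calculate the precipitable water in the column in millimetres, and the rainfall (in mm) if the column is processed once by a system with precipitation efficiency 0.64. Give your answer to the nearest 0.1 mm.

Precipitable water is the column-integrated vapour mass per unit area: PW = (1/g) Σ q̄ Δp, with q in kg/kg and Δp in Pa (1 kg/m² of water = 1 mm).
Layer 1000–670 hPa: Δp = 330 hPa = 33000 Pa, q̄ = 0.0139 kg/kg → 0.0139 × 33000 / 9.8 = 46.81 mm
Layer 670–620 hPa: Δp = 50 hPa = 5000 Pa, q̄ = 0.00758 kg/kg → 0.00758 × 5000 / 9.8 = 3.87 mm
Layer 620–400 hPa: Δp = 220 hPa = 22000 Pa, q̄ = 0.00227 kg/kg → 0.00227 × 22000 / 9.8 = 5.10 mm
PW = 46.81 + 3.87 + 5.10 = 55.78 ≈ 55.8 mm.
Rainfall = ε × PW = 0.64 × 55.8 = 35.7 mm.

PW ≈ 55.8 mm; rainfall ≈ 35.7 mm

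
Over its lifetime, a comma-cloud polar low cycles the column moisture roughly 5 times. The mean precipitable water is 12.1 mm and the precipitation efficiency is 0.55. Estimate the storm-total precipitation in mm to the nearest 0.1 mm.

Each cycle deposits ε × PW = 0.55 × 12.1 = 6.655 mm.
Over 5 cycles: 5 × 6.655 = 33.3 mm.

precipitation ≈ 33.3 mm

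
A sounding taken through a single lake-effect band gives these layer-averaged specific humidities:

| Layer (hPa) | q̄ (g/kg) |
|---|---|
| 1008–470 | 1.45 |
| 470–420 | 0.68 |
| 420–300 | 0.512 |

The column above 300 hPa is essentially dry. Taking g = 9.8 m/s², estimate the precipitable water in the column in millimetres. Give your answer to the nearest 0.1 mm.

PW ≈ 8.9 mm

Precipitable water is the column-integrated vapour mass per unit area: PW = (1/g) Σ q̄ Δp, with q in kg/kg and Δp in Pa (1 kg/m² of water = 1 mm).
Layer 1008–470 hPa: Δp = 538 hPa = 53800 Pa, q̄ = 0.00145 kg/kg → 0.00145 × 53800 / 9.8 = 7.96 mm
Layer 470–420 hPa: Δp = 50 hPa = 5000 Pa, q̄ = 0.00068 kg/kg → 0.00068 × 5000 / 9.8 = 0.35 mm
Layer 420–300 hPa: Δp = 120 hPa = 12000 Pa, q̄ = 0.000512 kg/kg → 0.000512 × 12000 / 9.8 = 0.63 mm
PW = 7.96 + 0.35 + 0.63 = 8.94 ≈ 8.9 mm.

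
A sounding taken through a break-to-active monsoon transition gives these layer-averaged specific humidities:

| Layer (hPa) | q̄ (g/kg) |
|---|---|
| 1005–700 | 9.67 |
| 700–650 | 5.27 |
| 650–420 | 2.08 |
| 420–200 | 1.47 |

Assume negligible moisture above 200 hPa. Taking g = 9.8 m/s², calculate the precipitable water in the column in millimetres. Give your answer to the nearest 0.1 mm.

PW ≈ 41.0 mm

Precipitable water is the column-integrated vapour mass per unit area: PW = (1/g) Σ q̄ Δp, with q in kg/kg and Δp in Pa (1 kg/m² of water = 1 mm).
Layer 1005–700 hPa: Δp = 305 hPa = 30500 Pa, q̄ = 0.00967 kg/kg → 0.00967 × 30500 / 9.8 = 30.10 mm
Layer 700–650 hPa: Δp = 50 hPa = 5000 Pa, q̄ = 0.00527 kg/kg → 0.00527 × 5000 / 9.8 = 2.69 mm
Layer 650–420 hPa: Δp = 230 hPa = 23000 Pa, q̄ = 0.00208 kg/kg → 0.00208 × 23000 / 9.8 = 4.88 mm
Layer 420–200 hPa: Δp = 220 hPa = 22000 Pa, q̄ = 0.00147 kg/kg → 0.00147 × 22000 / 9.8 = 3.30 mm
PW = 30.10 + 2.69 + 4.88 + 3.30 = 40.97 ≈ 41.0 mm.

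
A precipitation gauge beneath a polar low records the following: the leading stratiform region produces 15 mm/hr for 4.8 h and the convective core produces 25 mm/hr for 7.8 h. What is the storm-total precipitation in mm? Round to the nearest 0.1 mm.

Total = Σ Rᵢ Δtᵢ = 15 × 4.8 + 25 × 7.8
      = 72 + 195 = 267.0 mm.

total ≈ 267.0 mm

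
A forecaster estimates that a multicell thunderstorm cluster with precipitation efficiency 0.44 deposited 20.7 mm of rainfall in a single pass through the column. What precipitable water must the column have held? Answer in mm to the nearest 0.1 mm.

PW = rainfall / ε = 20.7 / 0.44 = 47.0 mm.

PW ≈ 47.0 mm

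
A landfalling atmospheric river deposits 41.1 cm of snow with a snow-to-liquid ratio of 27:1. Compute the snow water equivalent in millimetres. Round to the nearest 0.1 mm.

SWE ≈ 15.2 mm

SWE = snow depth / ratio = 41.1 cm / 27 = 1.522 cm = 15.2 mm.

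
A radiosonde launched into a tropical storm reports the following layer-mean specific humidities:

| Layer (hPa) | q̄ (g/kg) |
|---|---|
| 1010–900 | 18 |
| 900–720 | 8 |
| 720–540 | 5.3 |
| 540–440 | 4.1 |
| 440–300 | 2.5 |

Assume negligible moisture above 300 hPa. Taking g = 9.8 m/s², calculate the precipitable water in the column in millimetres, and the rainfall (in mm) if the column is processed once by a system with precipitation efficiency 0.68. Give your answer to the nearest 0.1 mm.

Precipitable water is the column-integrated vapour mass per unit area: PW = (1/g) Σ q̄ Δp, with q in kg/kg and Δp in Pa (1 kg/m² of water = 1 mm).
Layer 1010–900 hPa: Δp = 110 hPa = 11000 Pa, q̄ = 0.018 kg/kg → 0.018 × 11000 / 9.8 = 20.20 mm
Layer 900–720 hPa: Δp = 180 hPa = 18000 Pa, q̄ = 0.008 kg/kg → 0.008 × 18000 / 9.8 = 14.69 mm
Layer 720–540 hPa: Δp = 180 hPa = 18000 Pa, q̄ = 0.0053 kg/kg → 0.0053 × 18000 / 9.8 = 9.73 mm
Layer 540–440 hPa: Δp = 100 hPa = 10000 Pa, q̄ = 0.0041 kg/kg → 0.0041 × 10000 / 9.8 = 4.18 mm
Layer 440–300 hPa: Δp = 140 hPa = 14000 Pa, q̄ = 0.0025 kg/kg → 0.0025 × 14000 / 9.8 = 3.57 mm
PW = 20.20 + 14.69 + 9.73 + 4.18 + 3.57 = 52.37 ≈ 52.4 mm.
Rainfall = ε × PW = 0.68 × 52.4 = 35.6 mm.

PW ≈ 52.4 mm; rainfall ≈ 35.6 mm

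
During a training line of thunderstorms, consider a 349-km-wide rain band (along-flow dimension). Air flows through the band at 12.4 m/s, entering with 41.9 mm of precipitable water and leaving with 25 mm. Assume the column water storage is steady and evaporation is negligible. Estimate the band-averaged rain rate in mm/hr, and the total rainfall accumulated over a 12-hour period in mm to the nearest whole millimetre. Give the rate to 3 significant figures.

R ≈ 2.16 mm/hr; total ≈ 26 mm

Column moisture flux per unit crosswind length is F = V × PW.
Inflow: F_in = 12.4 × 41.9 = 519.56 mm·m/s
Outflow: F_out = 12.4 × 25 = 310 mm·m/s
Steady-state rate R = (F_in − F_out)/L = (519.56 − 310) / 349000 m = 6.005e-04 mm/s.
R = 6.005e-04 × 3600 = 2.16 mm/hr.
Over 12 h: total = 2.16 × 12 = 25.92 ≈ 26 mm.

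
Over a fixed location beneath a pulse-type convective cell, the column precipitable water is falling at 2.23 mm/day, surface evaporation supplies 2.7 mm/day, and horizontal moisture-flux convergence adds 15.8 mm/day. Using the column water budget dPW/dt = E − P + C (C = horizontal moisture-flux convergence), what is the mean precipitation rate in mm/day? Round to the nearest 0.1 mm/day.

P ≈ 20.7 mm/day

dPW/dt = -2.23 mm/day.
P = E + C − dPW/dt = 2.7 + (15.8) − (-2.23) = 20.7 mm/day.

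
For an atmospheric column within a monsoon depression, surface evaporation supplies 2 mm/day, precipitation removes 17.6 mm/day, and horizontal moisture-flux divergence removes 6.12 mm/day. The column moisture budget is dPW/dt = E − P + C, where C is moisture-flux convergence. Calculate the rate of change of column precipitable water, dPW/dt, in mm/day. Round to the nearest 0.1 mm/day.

dPW/dt ≈ -21.7 mm/day

dPW/dt = E − P + C = 2 − 17.6 + (-6.12) = -21.7 mm/day.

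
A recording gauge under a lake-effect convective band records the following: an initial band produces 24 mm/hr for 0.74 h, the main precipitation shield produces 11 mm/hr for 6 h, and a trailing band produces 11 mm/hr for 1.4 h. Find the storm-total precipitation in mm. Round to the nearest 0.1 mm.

Total = Σ Rᵢ Δtᵢ = 24 × 0.74 + 11 × 6 + 11 × 1.4
      = 17.76 + 66 + 15.4 = 99.2 mm.

total ≈ 99.2 mm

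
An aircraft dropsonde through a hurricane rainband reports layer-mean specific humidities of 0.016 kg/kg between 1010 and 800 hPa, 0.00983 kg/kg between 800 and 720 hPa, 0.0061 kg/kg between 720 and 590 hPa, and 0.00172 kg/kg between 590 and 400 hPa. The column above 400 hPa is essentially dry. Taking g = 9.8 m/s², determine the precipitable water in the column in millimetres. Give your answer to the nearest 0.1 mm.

Precipitable water is the column-integrated vapour mass per unit area: PW = (1/g) Σ q̄ Δp, with q in kg/kg and Δp in Pa (1 kg/m² of water = 1 mm).
Layer 1010–800 hPa: Δp = 210 hPa = 21000 Pa, q̄ = 0.016 kg/kg → 0.016 × 21000 / 9.8 = 34.29 mm
Layer 800–720 hPa: Δp = 80 hPa = 8000 Pa, q̄ = 0.00983 kg/kg → 0.00983 × 8000 / 9.8 = 8.02 mm
Layer 720–590 hPa: Δp = 130 hPa = 13000 Pa, q̄ = 0.0061 kg/kg → 0.0061 × 13000 / 9.8 = 8.09 mm
Layer 590–400 hPa: Δp = 190 hPa = 19000 Pa, q̄ = 0.00172 kg/kg → 0.00172 × 19000 / 9.8 = 3.33 mm
PW = 34.29 + 8.02 + 8.09 + 3.33 = 53.73 ≈ 53.7 mm.

PW ≈ 53.7 mm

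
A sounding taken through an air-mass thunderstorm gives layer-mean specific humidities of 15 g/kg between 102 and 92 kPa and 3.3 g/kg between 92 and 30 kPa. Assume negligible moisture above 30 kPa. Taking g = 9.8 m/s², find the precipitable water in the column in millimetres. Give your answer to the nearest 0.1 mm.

PW ≈ 36.2 mm

Precipitable water is the column-integrated vapour mass per unit area: PW = (1/g) Σ q̄ Δp, with q in kg/kg and Δp in Pa (1 kg/m² of water = 1 mm).
Layer 102–92 kPa: Δp = 100 hPa = 10000 Pa, q̄ = 0.015 kg/kg → 0.015 × 10000 / 9.8 = 15.31 mm
Layer 92–30 kPa: Δp = 620 hPa = 62000 Pa, q̄ = 0.0033 kg/kg → 0.0033 × 62000 / 9.8 = 20.88 mm
PW = 15.31 + 20.88 = 36.19 ≈ 36.2 mm.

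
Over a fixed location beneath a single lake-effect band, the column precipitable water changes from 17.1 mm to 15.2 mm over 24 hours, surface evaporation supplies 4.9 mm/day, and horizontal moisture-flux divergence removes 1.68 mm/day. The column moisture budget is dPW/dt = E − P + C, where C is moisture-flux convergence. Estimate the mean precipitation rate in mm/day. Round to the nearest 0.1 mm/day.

P ≈ 5.1 mm/day

dPW/dt = (15.2 − 17.1) mm / (24/24 day) = -1.900 mm/day.
P = E + C − dPW/dt = 4.9 + (-1.68) − (-1.900) = 5.1 mm/day.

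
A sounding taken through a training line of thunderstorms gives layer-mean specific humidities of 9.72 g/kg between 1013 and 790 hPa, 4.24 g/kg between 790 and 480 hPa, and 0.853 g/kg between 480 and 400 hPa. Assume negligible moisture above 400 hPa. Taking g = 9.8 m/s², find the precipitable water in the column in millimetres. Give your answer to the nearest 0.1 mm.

PW ≈ 36.2 mm

Precipitable water is the column-integrated vapour mass per unit area: PW = (1/g) Σ q̄ Δp, with q in kg/kg and Δp in Pa (1 kg/m² of water = 1 mm).
Layer 1013–790 hPa: Δp = 223 hPa = 22300 Pa, q̄ = 0.00972 kg/kg → 0.00972 × 22300 / 9.8 = 22.12 mm
Layer 790–480 hPa: Δp = 310 hPa = 31000 Pa, q̄ = 0.00424 kg/kg → 0.00424 × 31000 / 9.8 = 13.41 mm
Layer 480–400 hPa: Δp = 80 hPa = 8000 Pa, q̄ = 0.000853 kg/kg → 0.000853 × 8000 / 9.8 = 0.70 mm
PW = 22.12 + 13.41 + 0.70 = 36.23 ≈ 36.2 mm.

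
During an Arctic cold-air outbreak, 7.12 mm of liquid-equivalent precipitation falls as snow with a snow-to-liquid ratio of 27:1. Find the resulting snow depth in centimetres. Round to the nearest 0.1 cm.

Snow depth = liquid × ratio = 7.12 mm × 27 = 192.24 mm = 19.2 cm.

snow depth ≈ 19.2 cm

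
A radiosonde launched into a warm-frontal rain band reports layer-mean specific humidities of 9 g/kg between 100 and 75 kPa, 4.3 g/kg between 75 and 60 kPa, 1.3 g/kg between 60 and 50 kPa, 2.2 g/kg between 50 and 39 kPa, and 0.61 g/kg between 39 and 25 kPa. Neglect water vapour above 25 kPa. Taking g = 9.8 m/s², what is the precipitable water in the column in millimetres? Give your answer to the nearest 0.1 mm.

Precipitable water is the column-integrated vapour mass per unit area: PW = (1/g) Σ q̄ Δp, with q in kg/kg and Δp in Pa (1 kg/m² of water = 1 mm).
Layer 100–75 kPa: Δp = 250 hPa = 25000 Pa, q̄ = 0.009 kg/kg → 0.009 × 25000 / 9.8 = 22.96 mm
Layer 75–60 kPa: Δp = 150 hPa = 15000 Pa, q̄ = 0.0043 kg/kg → 0.0043 × 15000 / 9.8 = 6.58 mm
Layer 60–50 kPa: Δp = 100 hPa = 10000 Pa, q̄ = 0.0013 kg/kg → 0.0013 × 10000 / 9.8 = 1.33 mm
Layer 50–39 kPa: Δp = 110 hPa = 11000 Pa, q̄ = 0.0022 kg/kg → 0.0022 × 11000 / 9.8 = 2.47 mm
Layer 39–25 kPa: Δp = 140 hPa = 14000 Pa, q̄ = 0.00061 kg/kg → 0.00061 × 14000 / 9.8 = 0.87 mm
PW = 22.96 + 6.58 + 1.33 + 2.47 + 0.87 = 34.21 ≈ 34.2 mm.

PW ≈ 34.2 mm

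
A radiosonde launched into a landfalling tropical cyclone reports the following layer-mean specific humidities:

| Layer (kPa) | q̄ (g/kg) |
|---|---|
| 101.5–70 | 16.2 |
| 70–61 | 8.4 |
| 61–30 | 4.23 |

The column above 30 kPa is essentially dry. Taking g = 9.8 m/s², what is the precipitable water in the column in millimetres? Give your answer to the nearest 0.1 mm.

PW ≈ 73.2 mm

Precipitable water is the column-integrated vapour mass per unit area: PW = (1/g) Σ q̄ Δp, with q in kg/kg and Δp in Pa (1 kg/m² of water = 1 mm).
Layer 101.5–70 kPa: Δp = 315 hPa = 31500 Pa, q̄ = 0.0162 kg/kg → 0.0162 × 31500 / 9.8 = 52.07 mm
Layer 70–61 kPa: Δp = 90 hPa = 9000 Pa, q̄ = 0.0084 kg/kg → 0.0084 × 9000 / 9.8 = 7.71 mm
Layer 61–30 kPa: Δp = 310 hPa = 31000 Pa, q̄ = 0.00423 kg/kg → 0.00423 × 31000 / 9.8 = 13.38 mm
PW = 52.07 + 7.71 + 13.38 = 73.16 ≈ 73.2 mm.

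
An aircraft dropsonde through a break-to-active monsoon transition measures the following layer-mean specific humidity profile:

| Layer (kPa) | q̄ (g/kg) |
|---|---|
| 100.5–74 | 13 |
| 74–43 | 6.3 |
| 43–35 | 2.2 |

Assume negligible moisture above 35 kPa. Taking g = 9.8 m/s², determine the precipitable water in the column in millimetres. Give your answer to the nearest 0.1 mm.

Precipitable water is the column-integrated vapour mass per unit area: PW = (1/g) Σ q̄ Δp, with q in kg/kg and Δp in Pa (1 kg/m² of water = 1 mm).
Layer 100.5–74 kPa: Δp = 265 hPa = 26500 Pa, q̄ = 0.013 kg/kg → 0.013 × 26500 / 9.8 = 35.15 mm
Layer 74–43 kPa: Δp = 310 hPa = 31000 Pa, q̄ = 0.0063 kg/kg → 0.0063 × 31000 / 9.8 = 19.93 mm
Layer 43–35 kPa: Δp = 80 hPa = 8000 Pa, q̄ = 0.0022 kg/kg → 0.0022 × 8000 / 9.8 = 1.80 mm
PW = 35.15 + 19.93 + 1.80 = 56.88 ≈ 56.9 mm.

PW ≈ 56.9 mm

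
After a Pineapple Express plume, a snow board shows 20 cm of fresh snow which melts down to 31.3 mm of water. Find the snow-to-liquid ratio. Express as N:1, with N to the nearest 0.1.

ratio ≈ 6.4

Ratio = snow depth / SWE = 200 mm / 31.3 mm = 6.4, i.e. 6.4:1.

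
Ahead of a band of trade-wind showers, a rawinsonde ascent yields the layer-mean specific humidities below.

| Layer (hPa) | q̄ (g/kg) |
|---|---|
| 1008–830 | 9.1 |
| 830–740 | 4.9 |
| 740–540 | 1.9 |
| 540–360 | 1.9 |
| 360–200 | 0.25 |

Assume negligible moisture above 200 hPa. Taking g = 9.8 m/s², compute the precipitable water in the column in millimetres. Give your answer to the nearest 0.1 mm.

PW ≈ 28.8 mm

Precipitable water is the column-integrated vapour mass per unit area: PW = (1/g) Σ q̄ Δp, with q in kg/kg and Δp in Pa (1 kg/m² of water = 1 mm).
Layer 1008–830 hPa: Δp = 178 hPa = 17800 Pa, q̄ = 0.0091 kg/kg → 0.0091 × 17800 / 9.8 = 16.53 mm
Layer 830–740 hPa: Δp = 90 hPa = 9000 Pa, q̄ = 0.0049 kg/kg → 0.0049 × 9000 / 9.8 = 4.50 mm
Layer 740–540 hPa: Δp = 200 hPa = 20000 Pa, q̄ = 0.0019 kg/kg → 0.0019 × 20000 / 9.8 = 3.88 mm
Layer 540–360 hPa: Δp = 180 hPa = 18000 Pa, q̄ = 0.0019 kg/kg → 0.0019 × 18000 / 9.8 = 3.49 mm
Layer 360–200 hPa: Δp = 160 hPa = 16000 Pa, q̄ = 0.00025 kg/kg → 0.00025 × 16000 / 9.8 = 0.41 mm
PW = 16.53 + 4.50 + 3.88 + 3.49 + 0.41 = 28.81 ≈ 28.8 mm.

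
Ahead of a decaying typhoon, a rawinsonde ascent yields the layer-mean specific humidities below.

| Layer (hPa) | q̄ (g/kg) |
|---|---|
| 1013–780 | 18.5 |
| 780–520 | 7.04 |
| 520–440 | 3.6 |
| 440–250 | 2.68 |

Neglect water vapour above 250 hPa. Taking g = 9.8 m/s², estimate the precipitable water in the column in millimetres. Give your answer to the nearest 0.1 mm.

Precipitable water is the column-integrated vapour mass per unit area: PW = (1/g) Σ q̄ Δp, with q in kg/kg and Δp in Pa (1 kg/m² of water = 1 mm).
Layer 1013–780 hPa: Δp = 233 hPa = 23300 Pa, q̄ = 0.0185 kg/kg → 0.0185 × 23300 / 9.8 = 43.98 mm
Layer 780–520 hPa: Δp = 260 hPa = 26000 Pa, q̄ = 0.00704 kg/kg → 0.00704 × 26000 / 9.8 = 18.68 mm
Layer 520–440 hPa: Δp = 80 hPa = 8000 Pa, q̄ = 0.0036 kg/kg → 0.0036 × 8000 / 9.8 = 2.94 mm
Layer 440–250 hPa: Δp = 190 hPa = 19000 Pa, q̄ = 0.00268 kg/kg → 0.00268 × 19000 / 9.8 = 5.20 mm
PW = 43.98 + 18.68 + 2.94 + 5.20 = 70.80 ≈ 70.8 mm.

PW ≈ 70.8 mm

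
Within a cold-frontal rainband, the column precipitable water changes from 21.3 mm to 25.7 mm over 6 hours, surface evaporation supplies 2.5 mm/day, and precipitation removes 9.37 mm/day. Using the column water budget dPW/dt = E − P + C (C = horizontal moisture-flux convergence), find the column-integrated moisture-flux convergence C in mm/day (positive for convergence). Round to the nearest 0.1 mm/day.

dPW/dt = (25.7 − 21.3) mm / (6/24 day) = +17.600 mm/day.
C = dPW/dt − E + P = (+17.600) − 2.5 + 9.37 = 24.5 mm/day.

C ≈ 24.5 mm/day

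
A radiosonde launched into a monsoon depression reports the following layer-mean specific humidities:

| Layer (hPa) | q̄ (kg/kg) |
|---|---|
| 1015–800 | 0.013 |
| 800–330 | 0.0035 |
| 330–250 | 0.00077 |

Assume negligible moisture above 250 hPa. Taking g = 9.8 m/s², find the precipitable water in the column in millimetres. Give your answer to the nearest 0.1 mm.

Precipitable water is the column-integrated vapour mass per unit area: PW = (1/g) Σ q̄ Δp, with q in kg/kg and Δp in Pa (1 kg/m² of water = 1 mm).
Layer 1015–800 hPa: Δp = 215 hPa = 21500 Pa, q̄ = 0.013 kg/kg → 0.013 × 21500 / 9.8 = 28.52 mm
Layer 800–330 hPa: Δp = 470 hPa = 47000 Pa, q̄ = 0.0035 kg/kg → 0.0035 × 47000 / 9.8 = 16.79 mm
Layer 330–250 hPa: Δp = 80 hPa = 8000 Pa, q̄ = 0.00077 kg/kg → 0.00077 × 8000 / 9.8 = 0.63 mm
PW = 28.52 + 16.79 + 0.63 = 45.94 ≈ 45.9 mm.

PW ≈ 45.9 mm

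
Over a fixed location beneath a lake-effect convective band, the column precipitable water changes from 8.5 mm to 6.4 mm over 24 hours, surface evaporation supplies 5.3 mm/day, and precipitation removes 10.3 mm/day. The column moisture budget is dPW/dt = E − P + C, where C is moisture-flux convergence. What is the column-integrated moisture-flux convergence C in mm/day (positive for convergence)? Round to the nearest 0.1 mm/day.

dPW/dt = (6.4 − 8.5) mm / (24/24 day) = -2.100 mm/day.
C = dPW/dt − E + P = (-2.100) − 5.3 + 10.3 = 2.9 mm/day.

C ≈ 2.9 mm/day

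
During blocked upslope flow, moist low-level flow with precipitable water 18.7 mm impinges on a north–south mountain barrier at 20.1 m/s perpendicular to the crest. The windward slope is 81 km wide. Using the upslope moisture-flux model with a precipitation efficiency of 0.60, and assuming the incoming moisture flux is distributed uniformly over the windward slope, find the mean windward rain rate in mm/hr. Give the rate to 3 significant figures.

Incoming column moisture flux per unit ridge length: F = V × PW = 20.1 × 18.7 = 375.87 mm·m/s.
Spread over the 81 km slope with efficiency ε = 0.60: R = ε·F/W = 0.60 × 375.87 / 81000 m = 2.784e-03 mm/s.
R = 2.784e-03 × 3600 = 10.0 mm/hr.

R ≈ 10.0 mm/hr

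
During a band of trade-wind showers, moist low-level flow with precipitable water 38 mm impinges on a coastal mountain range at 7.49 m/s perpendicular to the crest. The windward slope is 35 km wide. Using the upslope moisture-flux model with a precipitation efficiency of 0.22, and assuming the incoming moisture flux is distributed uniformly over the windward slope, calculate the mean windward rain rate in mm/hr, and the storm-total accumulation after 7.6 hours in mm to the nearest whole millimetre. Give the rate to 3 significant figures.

Incoming column moisture flux per unit ridge length: F = V × PW = 7.49 × 38 = 284.62 mm·m/s.
Spread over the 35 km slope with efficiency ε = 0.22: R = ε·F/W = 0.22 × 284.62 / 35000 m = 1.789e-03 mm/s.
R = 1.789e-03 × 3600 = 6.44 mm/hr.
Over 7.6 h: total = 6.44 × 7.6 = 48.944 ≈ 49 mm.

R ≈ 6.44 mm/hr; total ≈ 49 mm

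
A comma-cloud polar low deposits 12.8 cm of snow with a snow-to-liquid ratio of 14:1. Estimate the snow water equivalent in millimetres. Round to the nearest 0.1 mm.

SWE ≈ 9.1 mm

SWE = snow depth / ratio = 12.8 cm / 14 = 0.914 cm = 9.1 mm.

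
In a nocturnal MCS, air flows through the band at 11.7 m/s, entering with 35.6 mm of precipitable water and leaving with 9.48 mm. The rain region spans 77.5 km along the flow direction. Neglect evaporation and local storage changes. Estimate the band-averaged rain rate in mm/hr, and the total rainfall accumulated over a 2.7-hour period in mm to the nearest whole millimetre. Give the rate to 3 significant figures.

Column moisture flux per unit crosswind length is F = V × PW.
Inflow: F_in = 11.7 × 35.6 = 416.52 mm·m/s
Outflow: F_out = 11.7 × 9.48 = 110.916 mm·m/s
Steady-state rate R = (F_in − F_out)/L = (416.52 − 110.916) / 77500 m = 3.943e-03 mm/s.
R = 3.943e-03 × 3600 = 14.2 mm/hr.
Over 2.7 h: total = 14.2 × 2.7 = 38.34 ≈ 38 mm.

R ≈ 14.2 mm/hr; total ≈ 38 mm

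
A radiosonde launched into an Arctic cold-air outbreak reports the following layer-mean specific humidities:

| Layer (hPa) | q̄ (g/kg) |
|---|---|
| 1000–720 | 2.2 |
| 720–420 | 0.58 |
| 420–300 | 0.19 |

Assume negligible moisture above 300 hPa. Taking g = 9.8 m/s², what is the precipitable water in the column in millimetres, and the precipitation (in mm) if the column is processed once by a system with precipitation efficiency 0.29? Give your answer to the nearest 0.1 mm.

PW ≈ 8.3 mm; precipitation ≈ 2.4 mm

Precipitable water is the column-integrated vapour mass per unit area: PW = (1/g) Σ q̄ Δp, with q in kg/kg and Δp in Pa (1 kg/m² of water = 1 mm).
Layer 1000–720 hPa: Δp = 280 hPa = 28000 Pa, q̄ = 0.0022 kg/kg → 0.0022 × 28000 / 9.8 = 6.29 mm
Layer 720–420 hPa: Δp = 300 hPa = 30000 Pa, q̄ = 0.00058 kg/kg → 0.00058 × 30000 / 9.8 = 1.78 mm
Layer 420–300 hPa: Δp = 120 hPa = 12000 Pa, q̄ = 0.00019 kg/kg → 0.00019 × 12000 / 9.8 = 0.23 mm
PW = 6.29 + 1.78 + 0.23 = 8.30 ≈ 8.3 mm.
Precipitation = ε × PW = 0.29 × 8.3 = 2.4 mm.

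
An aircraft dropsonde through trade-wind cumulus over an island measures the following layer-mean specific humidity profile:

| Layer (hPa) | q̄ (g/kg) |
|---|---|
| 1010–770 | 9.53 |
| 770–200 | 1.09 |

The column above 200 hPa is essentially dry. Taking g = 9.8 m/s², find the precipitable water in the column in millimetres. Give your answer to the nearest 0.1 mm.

Precipitable water is the column-integrated vapour mass per unit area: PW = (1/g) Σ q̄ Δp, with q in kg/kg and Δp in Pa (1 kg/m² of water = 1 mm).
Layer 1010–770 hPa: Δp = 240 hPa = 24000 Pa, q̄ = 0.00953 kg/kg → 0.00953 × 24000 / 9.8 = 23.34 mm
Layer 770–200 hPa: Δp = 570 hPa = 57000 Pa, q̄ = 0.00109 kg/kg → 0.00109 × 57000 / 9.8 = 6.34 mm
PW = 23.34 + 6.34 = 29.68 ≈ 29.7 mm.

PW ≈ 29.7 mm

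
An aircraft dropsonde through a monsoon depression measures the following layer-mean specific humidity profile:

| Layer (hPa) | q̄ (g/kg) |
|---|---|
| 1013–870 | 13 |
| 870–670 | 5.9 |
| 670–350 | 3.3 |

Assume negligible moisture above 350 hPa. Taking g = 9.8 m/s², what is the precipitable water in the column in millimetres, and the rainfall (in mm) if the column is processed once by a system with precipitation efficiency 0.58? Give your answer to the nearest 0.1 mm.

PW ≈ 41.8 mm; rainfall ≈ 24.2 mm

Precipitable water is the column-integrated vapour mass per unit area: PW = (1/g) Σ q̄ Δp, with q in kg/kg and Δp in Pa (1 kg/m² of water = 1 mm).
Layer 1013–870 hPa: Δp = 143 hPa = 14300 Pa, q̄ = 0.013 kg/kg → 0.013 × 14300 / 9.8 = 18.97 mm
Layer 870–670 hPa: Δp = 200 hPa = 20000 Pa, q̄ = 0.0059 kg/kg → 0.0059 × 20000 / 9.8 = 12.04 mm
Layer 670–350 hPa: Δp = 320 hPa = 32000 Pa, q̄ = 0.0033 kg/kg → 0.0033 × 32000 / 9.8 = 10.78 mm
PW = 18.97 + 12.04 + 10.78 = 41.79 ≈ 41.8 mm.
Rainfall = ε × PW = 0.58 × 41.8 = 24.2 mm.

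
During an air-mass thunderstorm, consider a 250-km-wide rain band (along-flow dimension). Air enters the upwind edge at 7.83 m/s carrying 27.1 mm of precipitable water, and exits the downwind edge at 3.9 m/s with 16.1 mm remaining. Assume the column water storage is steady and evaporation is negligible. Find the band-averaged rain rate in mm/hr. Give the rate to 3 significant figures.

R ≈ 2.15 mm/hr

Column moisture flux per unit crosswind length is F = V × PW.
Inflow: F_in = 7.83 × 27.1 = 212.193 mm·m/s
Outflow: F_out = 3.9 × 16.1 = 62.79 mm·m/s
Steady-state rate R = (F_in − F_out)/L = (212.193 − 62.79) / 250000 m = 5.976e-04 mm/s.
R = 5.976e-04 × 3600 = 2.15 mm/hr.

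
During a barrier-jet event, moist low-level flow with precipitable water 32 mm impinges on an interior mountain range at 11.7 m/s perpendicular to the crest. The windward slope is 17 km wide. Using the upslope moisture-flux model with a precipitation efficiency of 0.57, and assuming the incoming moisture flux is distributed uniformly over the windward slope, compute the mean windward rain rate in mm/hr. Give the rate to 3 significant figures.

Incoming column moisture flux per unit ridge length: F = V × PW = 11.7 × 32 = 374.4 mm·m/s.
Spread over the 17 km slope with efficiency ε = 0.57: R = ε·F/W = 0.57 × 374.4 / 17000 m = 1.255e-02 mm/s.
R = 1.255e-02 × 3600 = 45.2 mm/hr.

R ≈ 45.2 mm/hr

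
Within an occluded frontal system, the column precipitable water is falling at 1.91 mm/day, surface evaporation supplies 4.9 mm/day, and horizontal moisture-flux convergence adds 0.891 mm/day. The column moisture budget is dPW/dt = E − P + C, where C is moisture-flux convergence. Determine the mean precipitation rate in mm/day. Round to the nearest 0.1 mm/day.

P ≈ 7.7 mm/day

dPW/dt = -1.91 mm/day.
P = E + C − dPW/dt = 4.9 + (0.891) − (-1.91) = 7.7 mm/day.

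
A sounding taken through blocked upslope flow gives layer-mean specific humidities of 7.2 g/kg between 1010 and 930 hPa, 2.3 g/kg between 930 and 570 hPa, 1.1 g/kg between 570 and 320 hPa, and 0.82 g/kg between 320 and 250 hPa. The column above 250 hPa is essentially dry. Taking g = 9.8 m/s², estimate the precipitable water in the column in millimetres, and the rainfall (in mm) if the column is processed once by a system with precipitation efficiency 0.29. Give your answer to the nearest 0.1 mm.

PW ≈ 17.7 mm; rainfall ≈ 5.1 mm

Precipitable water is the column-integrated vapour mass per unit area: PW = (1/g) Σ q̄ Δp, with q in kg/kg and Δp in Pa (1 kg/m² of water = 1 mm).
Layer 1010–930 hPa: Δp = 80 hPa = 8000 Pa, q̄ = 0.0072 kg/kg → 0.0072 × 8000 / 9.8 = 5.88 mm
Layer 930–570 hPa: Δp = 360 hPa = 36000 Pa, q̄ = 0.0023 kg/kg → 0.0023 × 36000 / 9.8 = 8.45 mm
Layer 570–320 hPa: Δp = 250 hPa = 25000 Pa, q̄ = 0.0011 kg/kg → 0.0011 × 25000 / 9.8 = 2.81 mm
Layer 320–250 hPa: Δp = 70 hPa = 7000 Pa, q̄ = 0.00082 kg/kg → 0.00082 × 7000 / 9.8 = 0.59 mm
PW = 5.88 + 8.45 + 2.81 + 0.59 = 17.73 ≈ 17.7 mm.
Rainfall = ε × PW = 0.29 × 17.7 = 5.1 mm.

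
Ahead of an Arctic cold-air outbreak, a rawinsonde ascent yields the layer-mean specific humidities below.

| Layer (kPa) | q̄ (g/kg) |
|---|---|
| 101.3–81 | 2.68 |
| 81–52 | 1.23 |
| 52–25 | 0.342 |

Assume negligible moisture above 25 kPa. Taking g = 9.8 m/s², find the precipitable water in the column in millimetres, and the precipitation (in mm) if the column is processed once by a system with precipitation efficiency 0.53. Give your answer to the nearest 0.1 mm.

PW ≈ 10.1 mm; precipitation ≈ 5.4 mm

Precipitable water is the column-integrated vapour mass per unit area: PW = (1/g) Σ q̄ Δp, with q in kg/kg and Δp in Pa (1 kg/m² of water = 1 mm).
Layer 101.3–81 kPa: Δp = 203 hPa = 20300 Pa, q̄ = 0.00268 kg/kg → 0.00268 × 20300 / 9.8 = 5.55 mm
Layer 81–52 kPa: Δp = 290 hPa = 29000 Pa, q̄ = 0.00123 kg/kg → 0.00123 × 29000 / 9.8 = 3.64 mm
Layer 52–25 kPa: Δp = 270 hPa = 27000 Pa, q̄ = 0.000342 kg/kg → 0.000342 × 27000 / 9.8 = 0.94 mm
PW = 5.55 + 3.64 + 0.94 = 10.13 ≈ 10.1 mm.
Precipitation = ε × PW = 0.53 × 10.1 = 5.4 mm.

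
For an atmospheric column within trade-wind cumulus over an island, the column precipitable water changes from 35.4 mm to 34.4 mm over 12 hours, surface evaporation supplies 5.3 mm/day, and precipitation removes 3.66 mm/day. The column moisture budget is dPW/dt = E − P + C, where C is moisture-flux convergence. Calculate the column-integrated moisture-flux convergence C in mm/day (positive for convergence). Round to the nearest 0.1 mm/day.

dPW/dt = (34.4 − 35.4) mm / (12/24 day) = -2.000 mm/day.
C = dPW/dt − E + P = (-2.000) − 5.3 + 3.66 = -3.6 mm/day.

C ≈ -3.6 mm/day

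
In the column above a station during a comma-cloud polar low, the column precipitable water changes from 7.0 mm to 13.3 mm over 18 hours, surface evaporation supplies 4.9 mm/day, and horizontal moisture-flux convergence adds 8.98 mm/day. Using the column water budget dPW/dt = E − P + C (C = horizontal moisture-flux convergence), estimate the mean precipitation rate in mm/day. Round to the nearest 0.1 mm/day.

P ≈ 5.5 mm/day

dPW/dt = (13.3 − 7.0) mm / (18/24 day) = +8.400 mm/day.
P = E + C − dPW/dt = 4.9 + (8.98) − (+8.400) = 5.5 mm/day.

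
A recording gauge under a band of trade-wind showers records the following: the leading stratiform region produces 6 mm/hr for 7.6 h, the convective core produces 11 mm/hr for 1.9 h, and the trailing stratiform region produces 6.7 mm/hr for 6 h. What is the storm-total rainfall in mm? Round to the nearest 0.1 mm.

total ≈ 106.7 mm

Total = Σ Rᵢ Δtᵢ = 6 × 7.6 + 11 × 1.9 + 6.7 × 6
      = 45.6 + 20.9 + 40.2 = 106.7 mm.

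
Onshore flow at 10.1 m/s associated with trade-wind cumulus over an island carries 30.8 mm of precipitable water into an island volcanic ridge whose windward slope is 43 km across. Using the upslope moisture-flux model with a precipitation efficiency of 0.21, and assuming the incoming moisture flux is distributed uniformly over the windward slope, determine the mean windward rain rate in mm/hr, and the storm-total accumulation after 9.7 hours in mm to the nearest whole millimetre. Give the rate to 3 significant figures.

R ≈ 5.47 mm/hr; total ≈ 53 mm

Incoming column moisture flux per unit ridge length: F = V × PW = 10.1 × 30.8 = 311.08 mm·m/s.
Spread over the 43 km slope with efficiency ε = 0.21: R = ε·F/W = 0.21 × 311.08 / 43000 m = 1.519e-03 mm/s.
R = 1.519e-03 × 3600 = 5.47 mm/hr.
Over 9.7 h: total = 5.47 × 9.7 = 53.059 ≈ 53 mm.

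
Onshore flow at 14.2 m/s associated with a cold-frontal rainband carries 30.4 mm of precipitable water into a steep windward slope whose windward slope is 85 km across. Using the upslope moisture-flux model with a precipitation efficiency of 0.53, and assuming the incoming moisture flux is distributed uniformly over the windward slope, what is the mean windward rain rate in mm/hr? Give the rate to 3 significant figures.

Incoming column moisture flux per unit ridge length: F = V × PW = 14.2 × 30.4 = 431.68 mm·m/s.
Spread over the 85 km slope with efficiency ε = 0.53: R = ε·F/W = 0.53 × 431.68 / 85000 m = 2.692e-03 mm/s.
R = 2.692e-03 × 3600 = 9.69 mm/hr.

R ≈ 9.69 mm/hr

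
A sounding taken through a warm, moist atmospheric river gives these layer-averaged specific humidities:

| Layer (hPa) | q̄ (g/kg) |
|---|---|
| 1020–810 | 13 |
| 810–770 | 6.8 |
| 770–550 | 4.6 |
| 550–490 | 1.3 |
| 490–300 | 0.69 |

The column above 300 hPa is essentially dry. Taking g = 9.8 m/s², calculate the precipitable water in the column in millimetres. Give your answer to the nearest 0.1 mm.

PW ≈ 43.1 mm

Precipitable water is the column-integrated vapour mass per unit area: PW = (1/g) Σ q̄ Δp, with q in kg/kg and Δp in Pa (1 kg/m² of water = 1 mm).
Layer 1020–810 hPa: Δp = 210 hPa = 21000 Pa, q̄ = 0.013 kg/kg → 0.013 × 21000 / 9.8 = 27.86 mm
Layer 810–770 hPa: Δp = 40 hPa = 4000 Pa, q̄ = 0.0068 kg/kg → 0.0068 × 4000 / 9.8 = 2.78 mm
Layer 770–550 hPa: Δp = 220 hPa = 22000 Pa, q̄ = 0.0046 kg/kg → 0.0046 × 22000 / 9.8 = 10.33 mm
Layer 550–490 hPa: Δp = 60 hPa = 6000 Pa, q̄ = 0.0013 kg/kg → 0.0013 × 6000 / 9.8 = 0.80 mm
Layer 490–300 hPa: Δp = 190 hPa = 19000 Pa, q̄ = 0.00069 kg/kg → 0.00069 × 19000 / 9.8 = 1.34 mm
PW = 27.86 + 2.78 + 10.33 + 0.80 + 1.34 = 43.11 ≈ 43.1 mm.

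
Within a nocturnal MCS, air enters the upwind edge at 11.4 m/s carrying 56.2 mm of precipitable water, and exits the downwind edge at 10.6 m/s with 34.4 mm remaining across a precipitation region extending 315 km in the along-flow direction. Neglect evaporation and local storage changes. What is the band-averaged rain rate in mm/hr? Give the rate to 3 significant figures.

R ≈ 3.15 mm/hr

Column moisture flux per unit crosswind length is F = V × PW.
Inflow: F_in = 11.4 × 56.2 = 640.68 mm·m/s
Outflow: F_out = 10.6 × 34.4 = 364.64 mm·m/s
Steady-state rate R = (F_in − F_out)/L = (640.68 − 364.64) / 315000 m = 8.763e-04 mm/s.
R = 8.763e-04 × 3600 = 3.15 mm/hr.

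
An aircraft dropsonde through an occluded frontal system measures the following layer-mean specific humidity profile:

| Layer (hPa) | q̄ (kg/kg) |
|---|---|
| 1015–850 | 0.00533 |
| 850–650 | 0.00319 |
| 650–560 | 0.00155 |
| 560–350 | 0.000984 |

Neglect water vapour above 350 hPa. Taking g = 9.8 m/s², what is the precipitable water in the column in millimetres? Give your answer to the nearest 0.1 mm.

Precipitable water is the column-integrated vapour mass per unit area: PW = (1/g) Σ q̄ Δp, with q in kg/kg and Δp in Pa (1 kg/m² of water = 1 mm).
Layer 1015–850 hPa: Δp = 165 hPa = 16500 Pa, q̄ = 0.00533 kg/kg → 0.00533 × 16500 / 9.8 = 8.97 mm
Layer 850–650 hPa: Δp = 200 hPa = 20000 Pa, q̄ = 0.00319 kg/kg → 0.00319 × 20000 / 9.8 = 6.51 mm
Layer 650–560 hPa: Δp = 90 hPa = 9000 Pa, q̄ = 0.00155 kg/kg → 0.00155 × 9000 / 9.8 = 1.42 mm
Layer 560–350 hPa: Δp = 210 hPa = 21000 Pa, q̄ = 0.000984 kg/kg → 0.000984 × 21000 / 9.8 = 2.11 mm
PW = 8.97 + 6.51 + 1.42 + 2.11 = 19.01 ≈ 19.0 mm.

PW ≈ 19.0 mm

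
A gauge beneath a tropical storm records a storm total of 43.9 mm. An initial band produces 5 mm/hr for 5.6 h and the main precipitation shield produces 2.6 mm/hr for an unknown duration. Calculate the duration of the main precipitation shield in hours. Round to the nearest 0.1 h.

duration ≈ 6.1 h

Known phases: 5 × 5.6 = 28 mm.
Remaining depth = 43.9 − 28 = 15.9 mm.
Duration = 15.9 / 2.6 = 6.1 h.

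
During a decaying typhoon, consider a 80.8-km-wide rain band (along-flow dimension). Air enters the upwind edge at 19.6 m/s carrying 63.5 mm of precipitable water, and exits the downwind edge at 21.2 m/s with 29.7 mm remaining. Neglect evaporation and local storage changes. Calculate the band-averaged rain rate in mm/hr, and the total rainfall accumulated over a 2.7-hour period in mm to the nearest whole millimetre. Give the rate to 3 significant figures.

R ≈ 27.4 mm/hr; total ≈ 74 mm

Column moisture flux per unit crosswind length is F = V × PW.
Inflow: F_in = 19.6 × 63.5 = 1244.6 mm·m/s
Outflow: F_out = 21.2 × 29.7 = 629.64 mm·m/s
Steady-state rate R = (F_in − F_out)/L = (1244.6 − 629.64) / 80800 m = 7.611e-03 mm/s.
R = 7.611e-03 × 3600 = 27.4 mm/hr.
Over 2.7 h: total = 27.4 × 2.7 = 73.98 ≈ 74 mm.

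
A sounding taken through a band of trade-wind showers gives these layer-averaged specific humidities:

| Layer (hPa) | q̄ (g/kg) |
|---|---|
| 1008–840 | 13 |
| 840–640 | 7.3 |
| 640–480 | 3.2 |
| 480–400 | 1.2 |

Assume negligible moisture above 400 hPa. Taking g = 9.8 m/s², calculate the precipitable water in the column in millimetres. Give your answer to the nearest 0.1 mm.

PW ≈ 43.4 mm

Precipitable water is the column-integrated vapour mass per unit area: PW = (1/g) Σ q̄ Δp, with q in kg/kg and Δp in Pa (1 kg/m² of water = 1 mm).
Layer 1008–840 hPa: Δp = 168 hPa = 16800 Pa, q̄ = 0.013 kg/kg → 0.013 × 16800 / 9.8 = 22.29 mm
Layer 840–640 hPa: Δp = 200 hPa = 20000 Pa, q̄ = 0.0073 kg/kg → 0.0073 × 20000 / 9.8 = 14.90 mm
Layer 640–480 hPa: Δp = 160 hPa = 16000 Pa, q̄ = 0.0032 kg/kg → 0.0032 × 16000 / 9.8 = 5.22 mm
Layer 480–400 hPa: Δp = 80 hPa = 8000 Pa, q̄ = 0.0012 kg/kg → 0.0012 × 8000 / 9.8 = 0.98 mm
PW = 22.29 + 14.90 + 5.22 + 0.98 = 43.39 ≈ 43.4 mm.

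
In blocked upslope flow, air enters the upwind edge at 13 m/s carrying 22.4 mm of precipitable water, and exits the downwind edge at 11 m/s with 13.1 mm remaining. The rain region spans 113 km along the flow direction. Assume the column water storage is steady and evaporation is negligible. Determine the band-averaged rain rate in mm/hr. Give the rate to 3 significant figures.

Column moisture flux per unit crosswind length is F = V × PW.
Inflow: F_in = 13 × 22.4 = 291.2 mm·m/s
Outflow: F_out = 11 × 13.1 = 144.1 mm·m/s
Steady-state rate R = (F_in − F_out)/L = (291.2 − 144.1) / 113000 m = 1.302e-03 mm/s.
R = 1.302e-03 × 3600 = 4.69 mm/hr.

R ≈ 4.69 mm/hr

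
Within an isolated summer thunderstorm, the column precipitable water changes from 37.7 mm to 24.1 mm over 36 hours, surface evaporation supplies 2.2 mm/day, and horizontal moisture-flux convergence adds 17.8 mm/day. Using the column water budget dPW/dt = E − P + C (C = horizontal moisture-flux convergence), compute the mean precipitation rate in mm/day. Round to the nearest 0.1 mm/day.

P ≈ 29.1 mm/day

dPW/dt = (24.1 − 37.7) mm / (36/24 day) = -9.067 mm/day.
P = E + C − dPW/dt = 2.2 + (17.8) − (-9.067) = 29.1 mm/day.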